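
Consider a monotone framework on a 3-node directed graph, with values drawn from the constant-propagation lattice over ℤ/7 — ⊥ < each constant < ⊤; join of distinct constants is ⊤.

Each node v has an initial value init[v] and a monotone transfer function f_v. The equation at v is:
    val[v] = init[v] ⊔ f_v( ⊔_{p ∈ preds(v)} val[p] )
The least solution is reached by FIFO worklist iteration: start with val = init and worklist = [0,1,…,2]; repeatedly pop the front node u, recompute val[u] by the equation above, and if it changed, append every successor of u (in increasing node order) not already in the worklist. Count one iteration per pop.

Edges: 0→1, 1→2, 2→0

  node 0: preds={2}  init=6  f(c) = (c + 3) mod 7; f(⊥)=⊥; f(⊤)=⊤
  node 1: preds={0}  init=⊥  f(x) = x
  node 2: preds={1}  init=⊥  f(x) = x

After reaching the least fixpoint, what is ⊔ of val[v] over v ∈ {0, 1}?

Iteration log — 7 steps:
  step 1. node 0  ⊔preds=⊥  new=6  stable
  step 2. node 1  ⊔preds=6  new=6  old=⊥  +wl: 
  step 3. node 2  ⊔preds=6  new=6  old=⊥  +wl: 0
  step 4. node 0  ⊔preds=6  new=⊤  old=6  +wl: 1
  step 5. node 1  ⊔preds=⊤  new=⊤  old=6  +wl: 2
  step 6. node 2  ⊔preds=⊤  new=⊤  old=6  +wl: 0
  step 7. node 0  ⊔preds=⊤  new=⊤  stable

Least fixpoint reached:
  node 0: ⊤
  node 1: ⊤
  node 2: ⊤

⊤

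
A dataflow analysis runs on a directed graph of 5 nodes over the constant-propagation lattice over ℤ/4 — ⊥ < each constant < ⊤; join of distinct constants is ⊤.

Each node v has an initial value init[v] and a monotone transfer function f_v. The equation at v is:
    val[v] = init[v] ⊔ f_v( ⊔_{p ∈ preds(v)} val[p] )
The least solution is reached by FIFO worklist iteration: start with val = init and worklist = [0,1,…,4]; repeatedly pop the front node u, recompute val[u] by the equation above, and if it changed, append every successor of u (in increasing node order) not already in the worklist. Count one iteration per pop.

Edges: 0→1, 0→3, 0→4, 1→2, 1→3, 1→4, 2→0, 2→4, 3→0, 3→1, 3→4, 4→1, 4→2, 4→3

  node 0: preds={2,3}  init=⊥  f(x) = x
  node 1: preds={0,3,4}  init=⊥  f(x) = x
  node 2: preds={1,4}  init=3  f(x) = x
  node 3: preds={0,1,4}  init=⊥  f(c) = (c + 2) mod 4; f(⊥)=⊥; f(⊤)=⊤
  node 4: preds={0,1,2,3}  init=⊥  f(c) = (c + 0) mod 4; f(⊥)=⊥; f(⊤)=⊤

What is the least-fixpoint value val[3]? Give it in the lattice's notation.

⊤

Trace (12 dequeues):
  [1] u=0 | in 3 | out 3 | prev ⊥ | push {}
  [2] u=1 | in 3 | out 3 | prev ⊥ | push {}
  [3] u=2 | in 3 | out 3 | ==
  [4] u=3 | in 3 | out 1 | prev ⊥ | push {0,1}
  [5] u=4 | in ⊤ | out ⊤ | prev ⊥ | push {2,3}
  [6] u=0 | in ⊤ | out ⊤ | prev 3 | push {4}
  [7] u=1 | in ⊤ | out ⊤ | prev 3 | push {}
  [8] u=2 | in ⊤ | out ⊤ | prev 3 | push {0}
  [9] u=3 | in ⊤ | out ⊤ | prev 1 | push {1}
  [10] u=4 | in ⊤ | out ⊤ | ==
  [11] u=0 | in ⊤ | out ⊤ | ==
  [12] u=1 | in ⊤ | out ⊤ | ==

Converged values:
  [0] ⊤
  [1] ⊤
  [2] ⊤
  [3] ⊤
  [4] ⊤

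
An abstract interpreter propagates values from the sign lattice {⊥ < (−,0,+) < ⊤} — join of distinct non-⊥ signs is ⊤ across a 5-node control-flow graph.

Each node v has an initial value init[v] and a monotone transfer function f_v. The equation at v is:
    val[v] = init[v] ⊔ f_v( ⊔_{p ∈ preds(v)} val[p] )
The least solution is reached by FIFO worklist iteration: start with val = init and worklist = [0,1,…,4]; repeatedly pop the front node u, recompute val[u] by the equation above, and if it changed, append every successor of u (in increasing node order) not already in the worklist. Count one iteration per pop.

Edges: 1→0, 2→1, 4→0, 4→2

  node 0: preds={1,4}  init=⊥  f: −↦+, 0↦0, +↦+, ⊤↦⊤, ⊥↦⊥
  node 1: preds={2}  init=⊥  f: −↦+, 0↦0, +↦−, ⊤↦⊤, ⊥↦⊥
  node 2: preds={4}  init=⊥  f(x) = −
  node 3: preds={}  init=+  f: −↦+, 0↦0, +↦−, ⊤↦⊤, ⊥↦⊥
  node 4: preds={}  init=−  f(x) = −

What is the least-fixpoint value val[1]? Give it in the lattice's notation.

+

Trace (7 dequeues):
  [1] u=0 | in − | out + | prev ⊥ | push {}
  [2] u=1 | in ⊥ | out ⊥ | ==
  [3] u=2 | in − | out − | prev ⊥ | push {1}
  [4] u=3 | in ⊥ | out + | ==
  [5] u=4 | in ⊥ | out − | ==
  [6] u=1 | in − | out + | prev ⊥ | push {0}
  [7] u=0 | in ⊤ | out ⊤ | prev + | push {}

Converged values:
  [0] ⊤
  [1] +
  [2] −
  [3] +
  [4] −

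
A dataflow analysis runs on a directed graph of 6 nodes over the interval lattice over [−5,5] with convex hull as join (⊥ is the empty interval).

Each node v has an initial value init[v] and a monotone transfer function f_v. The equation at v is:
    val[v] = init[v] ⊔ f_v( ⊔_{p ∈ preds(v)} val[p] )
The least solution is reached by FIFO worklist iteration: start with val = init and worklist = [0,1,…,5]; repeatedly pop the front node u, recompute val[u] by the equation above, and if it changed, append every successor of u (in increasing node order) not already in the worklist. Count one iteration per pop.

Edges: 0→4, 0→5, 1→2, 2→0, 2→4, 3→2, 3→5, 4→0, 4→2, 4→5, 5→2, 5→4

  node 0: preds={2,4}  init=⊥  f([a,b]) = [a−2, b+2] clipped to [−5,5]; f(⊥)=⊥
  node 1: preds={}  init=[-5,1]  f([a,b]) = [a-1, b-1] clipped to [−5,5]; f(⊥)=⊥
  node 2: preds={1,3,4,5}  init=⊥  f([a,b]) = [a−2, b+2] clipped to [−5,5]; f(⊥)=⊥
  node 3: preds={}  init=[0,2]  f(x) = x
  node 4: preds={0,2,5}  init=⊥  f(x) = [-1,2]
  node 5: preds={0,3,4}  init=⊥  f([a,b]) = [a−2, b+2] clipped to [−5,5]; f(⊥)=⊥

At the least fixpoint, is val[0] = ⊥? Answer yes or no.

Iteration log — 13 steps:
  step 1. node 0  ⊔preds=⊥  new=⊥  stable
  step 2. node 1  ⊔preds=⊥  new=[-5,1]  stable
  step 3. node 2  ⊔preds=[-5,2]  new=[-5,4]  old=⊥  +wl: 0
  step 4. node 3  ⊔preds=⊥  new=[0,2]  stable
  step 5. node 4  ⊔preds=[-5,4]  new=[-1,2]  old=⊥  +wl: 2
  step 6. node 5  ⊔preds=[-1,2]  new=[-3,4]  old=⊥  +wl: 4
  step 7. node 0  ⊔preds=[-5,4]  new=[-5,5]  old=⊥  +wl: 5
  step 8. node 2  ⊔preds=[-5,4]  new=[-5,5]  old=[-5,4]  +wl: 0
  step 9. node 4  ⊔preds=[-5,5]  new=[-1,2]  stable
  step 10. node 5  ⊔preds=[-5,5]  new=[-5,5]  old=[-3,4]  +wl: 2,4
  step 11. node 0  ⊔preds=[-5,5]  new=[-5,5]  stable
  step 12. node 2  ⊔preds=[-5,5]  new=[-5,5]  stable
  step 13. node 4  ⊔preds=[-5,5]  new=[-1,2]  stable

Least fixpoint reached:
  node 0: [-5,5]
  node 1: [-5,1]
  node 2: [-5,5]
  node 3: [0,2]
  node 4: [-1,2]
  node 5: [-5,5]

no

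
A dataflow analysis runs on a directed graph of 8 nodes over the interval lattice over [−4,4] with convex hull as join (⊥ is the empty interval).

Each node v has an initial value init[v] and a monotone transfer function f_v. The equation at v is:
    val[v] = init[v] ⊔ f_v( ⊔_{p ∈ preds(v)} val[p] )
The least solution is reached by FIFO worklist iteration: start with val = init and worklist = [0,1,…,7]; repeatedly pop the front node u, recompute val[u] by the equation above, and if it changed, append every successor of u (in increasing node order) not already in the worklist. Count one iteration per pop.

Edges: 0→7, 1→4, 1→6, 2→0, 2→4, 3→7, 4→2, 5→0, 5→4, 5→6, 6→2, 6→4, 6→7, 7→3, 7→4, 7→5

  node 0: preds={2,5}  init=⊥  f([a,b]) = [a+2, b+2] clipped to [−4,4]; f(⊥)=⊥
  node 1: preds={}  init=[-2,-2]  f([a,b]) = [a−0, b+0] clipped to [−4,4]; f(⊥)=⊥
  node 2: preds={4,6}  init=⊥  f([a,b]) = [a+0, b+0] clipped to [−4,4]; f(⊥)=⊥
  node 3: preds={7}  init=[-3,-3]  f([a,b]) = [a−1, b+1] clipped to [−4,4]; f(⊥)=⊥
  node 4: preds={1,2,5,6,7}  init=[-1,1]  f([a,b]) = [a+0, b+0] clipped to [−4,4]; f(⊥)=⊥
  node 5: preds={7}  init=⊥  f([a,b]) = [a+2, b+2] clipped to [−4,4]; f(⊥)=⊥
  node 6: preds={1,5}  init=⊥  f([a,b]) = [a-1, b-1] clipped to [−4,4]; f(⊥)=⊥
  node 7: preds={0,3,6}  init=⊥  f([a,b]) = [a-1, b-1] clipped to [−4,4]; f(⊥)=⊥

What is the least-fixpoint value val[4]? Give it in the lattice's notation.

[-4,4]

Iteration log — 33 steps:
  step 1. node 0  ⊔preds=⊥  new=⊥  stable
  step 2. node 1  ⊔preds=⊥  new=[-2,-2]  stable
  step 3. node 2  ⊔preds=[-1,1]  new=[-1,1]  old=⊥  +wl: 0
  step 4. node 3  ⊔preds=⊥  new=[-3,-3]  stable
  step 5. node 4  ⊔preds=[-2,1]  new=[-2,1]  old=[-1,1]  +wl: 2
  step 6. node 5  ⊔preds=⊥  new=⊥  stable
  step 7. node 6  ⊔preds=[-2,-2]  new=[-3,-3]  old=⊥  +wl: 4
  step 8. node 7  ⊔preds=[-3,-3]  new=[-4,-4]  old=⊥  +wl: 3,5
  step 9. node 0  ⊔preds=[-1,1]  new=[1,3]  old=⊥  +wl: 7
  step 10. node 2  ⊔preds=[-3,1]  new=[-3,1]  old=[-1,1]  +wl: 0
  step 11. node 4  ⊔preds=[-4,1]  new=[-4,1]  old=[-2,1]  +wl: 2
  step 12. node 3  ⊔preds=[-4,-4]  new=[-4,-3]  old=[-3,-3]  +wl: 
  step 13. node 5  ⊔preds=[-4,-4]  new=[-2,-2]  old=⊥  +wl: 4,6
  step 14. node 7  ⊔preds=[-4,3]  new=[-4,2]  old=[-4,-4]  +wl: 3,5
  step 15. node 0  ⊔preds=[-3,1]  new=[-1,3]  old=[1,3]  +wl: 7
  step 16. node 2  ⊔preds=[-4,1]  new=[-4,1]  old=[-3,1]  +wl: 0
  step 17. node 4  ⊔preds=[-4,2]  new=[-4,2]  old=[-4,1]  +wl: 2
  step 18. node 6  ⊔preds=[-2,-2]  new=[-3,-3]  stable
  step 19. node 3  ⊔preds=[-4,2]  new=[-4,3]  old=[-4,-3]  +wl: 
  step 20. node 5  ⊔preds=[-4,2]  new=[-2,4]  old=[-2,-2]  +wl: 4,6
  step 21. node 7  ⊔preds=[-4,3]  new=[-4,2]  stable
  step 22. node 0  ⊔preds=[-4,4]  new=[-2,4]  old=[-1,3]  +wl: 7
  step 23. node 2  ⊔preds=[-4,2]  new=[-4,2]  old=[-4,1]  +wl: 0
  step 24. node 4  ⊔preds=[-4,4]  new=[-4,4]  old=[-4,2]  +wl: 2
  step 25. node 6  ⊔preds=[-2,4]  new=[-3,3]  old=[-3,-3]  +wl: 4
  step 26. node 7  ⊔preds=[-4,4]  new=[-4,3]  old=[-4,2]  +wl: 3,5
  step 27. node 0  ⊔preds=[-4,4]  new=[-2,4]  stable
  step 28. node 2  ⊔preds=[-4,4]  new=[-4,4]  old=[-4,2]  +wl: 0
  step 29. node 4  ⊔preds=[-4,4]  new=[-4,4]  stable
  step 30. node 3  ⊔preds=[-4,3]  new=[-4,4]  old=[-4,3]  +wl: 7
  step 31. node 5  ⊔preds=[-4,3]  new=[-2,4]  stable
  step 32. node 0  ⊔preds=[-4,4]  new=[-2,4]  stable
  step 33. node 7  ⊔preds=[-4,4]  new=[-4,3]  stable

Least fixpoint reached:
  node 0: [-2,4]
  node 1: [-2,-2]
  node 2: [-4,4]
  node 3: [-4,4]
  node 4: [-4,4]
  node 5: [-2,4]
  node 6: [-3,3]
  node 7: [-4,3]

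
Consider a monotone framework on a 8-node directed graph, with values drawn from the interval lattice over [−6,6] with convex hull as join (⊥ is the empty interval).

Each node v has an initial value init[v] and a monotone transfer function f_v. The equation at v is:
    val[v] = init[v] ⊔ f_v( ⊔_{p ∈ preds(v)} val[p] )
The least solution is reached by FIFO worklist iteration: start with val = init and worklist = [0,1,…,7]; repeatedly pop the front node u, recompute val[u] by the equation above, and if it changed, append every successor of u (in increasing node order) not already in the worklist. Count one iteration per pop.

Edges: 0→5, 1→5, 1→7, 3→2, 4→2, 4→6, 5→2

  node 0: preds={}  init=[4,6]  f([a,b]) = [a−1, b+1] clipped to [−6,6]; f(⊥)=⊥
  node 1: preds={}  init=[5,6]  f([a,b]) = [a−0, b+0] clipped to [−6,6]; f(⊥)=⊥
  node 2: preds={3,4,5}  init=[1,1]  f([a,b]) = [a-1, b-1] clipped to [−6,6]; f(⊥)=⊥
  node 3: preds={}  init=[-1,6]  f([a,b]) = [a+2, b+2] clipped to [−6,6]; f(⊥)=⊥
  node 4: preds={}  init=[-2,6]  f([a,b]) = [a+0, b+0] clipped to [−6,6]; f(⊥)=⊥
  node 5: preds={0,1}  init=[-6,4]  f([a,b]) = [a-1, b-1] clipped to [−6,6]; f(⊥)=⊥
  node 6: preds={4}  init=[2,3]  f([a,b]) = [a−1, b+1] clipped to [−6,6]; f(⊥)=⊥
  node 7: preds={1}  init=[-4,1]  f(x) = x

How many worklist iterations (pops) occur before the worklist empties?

Trace (9 dequeues):
  [1] u=0 | in ⊥ | out [4,6] | ==
  [2] u=1 | in ⊥ | out [5,6] | ==
  [3] u=2 | in [-6,6] | out [-6,5] | prev [1,1] | push {}
  [4] u=3 | in ⊥ | out [-1,6] | ==
  [5] u=4 | in ⊥ | out [-2,6] | ==
  [6] u=5 | in [4,6] | out [-6,5] | prev [-6,4] | push {2}
  [7] u=6 | in [-2,6] | out [-3,6] | prev [2,3] | push {}
  [8] u=7 | in [5,6] | out [-4,6] | prev [-4,1] | push {}
  [9] u=2 | in [-6,6] | out [-6,5] | ==

Converged values:
  [0] [4,6]
  [1] [5,6]
  [2] [-6,5]
  [3] [-1,6]
  [4] [-2,6]
  [5] [-6,5]
  [6] [-3,6]
  [7] [-4,6]

9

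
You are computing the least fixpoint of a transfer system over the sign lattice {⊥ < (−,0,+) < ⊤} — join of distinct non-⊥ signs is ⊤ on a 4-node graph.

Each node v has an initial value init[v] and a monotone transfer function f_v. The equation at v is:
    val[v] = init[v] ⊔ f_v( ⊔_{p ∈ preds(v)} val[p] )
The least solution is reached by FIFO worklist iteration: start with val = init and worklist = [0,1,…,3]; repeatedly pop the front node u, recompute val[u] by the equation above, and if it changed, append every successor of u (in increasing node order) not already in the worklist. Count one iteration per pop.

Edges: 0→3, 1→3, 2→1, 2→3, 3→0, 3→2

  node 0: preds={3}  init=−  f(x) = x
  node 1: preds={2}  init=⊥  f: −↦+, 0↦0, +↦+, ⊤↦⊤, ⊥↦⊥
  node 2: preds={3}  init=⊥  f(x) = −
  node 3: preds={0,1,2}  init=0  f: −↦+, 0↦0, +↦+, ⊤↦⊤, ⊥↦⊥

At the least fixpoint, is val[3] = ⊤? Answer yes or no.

Iteration log — 8 steps:
  step 1. node 0  ⊔preds=0  new=⊤  old=−  +wl: 
  step 2. node 1  ⊔preds=⊥  new=⊥  stable
  step 3. node 2  ⊔preds=0  new=−  old=⊥  +wl: 1
  step 4. node 3  ⊔preds=⊤  new=⊤  old=0  +wl: 0,2
  step 5. node 1  ⊔preds=−  new=+  old=⊥  +wl: 3
  step 6. node 0  ⊔preds=⊤  new=⊤  stable
  step 7. node 2  ⊔preds=⊤  new=−  stable
  step 8. node 3  ⊔preds=⊤  new=⊤  stable

Least fixpoint reached:
  node 0: ⊤
  node 1: +
  node 2: −
  node 3: ⊤

yes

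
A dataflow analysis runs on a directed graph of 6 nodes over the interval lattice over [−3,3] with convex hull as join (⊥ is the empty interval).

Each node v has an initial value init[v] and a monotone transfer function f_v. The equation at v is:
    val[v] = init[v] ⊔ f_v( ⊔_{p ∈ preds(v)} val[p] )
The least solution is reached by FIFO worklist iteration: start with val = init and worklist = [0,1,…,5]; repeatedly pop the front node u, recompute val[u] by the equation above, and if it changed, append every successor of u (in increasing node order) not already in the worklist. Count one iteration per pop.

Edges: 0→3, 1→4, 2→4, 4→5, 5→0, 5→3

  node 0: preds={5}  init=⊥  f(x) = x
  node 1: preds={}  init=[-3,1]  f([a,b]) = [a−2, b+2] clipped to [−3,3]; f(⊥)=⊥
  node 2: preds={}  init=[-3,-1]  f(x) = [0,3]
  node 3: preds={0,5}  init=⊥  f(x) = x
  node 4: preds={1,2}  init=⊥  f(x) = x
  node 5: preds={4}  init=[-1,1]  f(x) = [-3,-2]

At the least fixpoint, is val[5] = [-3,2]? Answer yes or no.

Trace (8 dequeues):
  [1] u=0 | in [-1,1] | out [-1,1] | prev ⊥ | push {}
  [2] u=1 | in ⊥ | out [-3,1] | ==
  [3] u=2 | in ⊥ | out [-3,3] | prev [-3,-1] | push {}
  [4] u=3 | in [-1,1] | out [-1,1] | prev ⊥ | push {}
  [5] u=4 | in [-3,3] | out [-3,3] | prev ⊥ | push {}
  [6] u=5 | in [-3,3] | out [-3,1] | prev [-1,1] | push {0,3}
  [7] u=0 | in [-3,1] | out [-3,1] | prev [-1,1] | push {}
  [8] u=3 | in [-3,1] | out [-3,1] | prev [-1,1] | push {}

Converged values:
  [0] [-3,1]
  [1] [-3,1]
  [2] [-3,3]
  [3] [-3,1]
  [4] [-3,3]
  [5] [-3,1]

no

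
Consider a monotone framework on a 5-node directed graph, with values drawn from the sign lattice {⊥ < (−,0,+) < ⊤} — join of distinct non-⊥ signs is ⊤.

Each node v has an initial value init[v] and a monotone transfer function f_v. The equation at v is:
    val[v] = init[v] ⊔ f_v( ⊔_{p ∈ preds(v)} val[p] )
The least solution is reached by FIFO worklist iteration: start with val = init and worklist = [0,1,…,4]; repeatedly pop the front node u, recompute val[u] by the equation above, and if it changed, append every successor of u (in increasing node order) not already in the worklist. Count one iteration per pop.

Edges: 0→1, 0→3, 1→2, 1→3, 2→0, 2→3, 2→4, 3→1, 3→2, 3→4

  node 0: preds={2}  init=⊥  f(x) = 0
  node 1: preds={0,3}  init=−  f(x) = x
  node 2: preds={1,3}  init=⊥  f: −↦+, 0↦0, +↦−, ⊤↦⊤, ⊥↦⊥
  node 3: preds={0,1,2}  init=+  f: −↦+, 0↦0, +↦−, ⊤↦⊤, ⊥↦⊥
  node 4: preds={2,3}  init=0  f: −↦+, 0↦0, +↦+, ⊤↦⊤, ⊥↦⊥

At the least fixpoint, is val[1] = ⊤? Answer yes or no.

yes

Trace (8 dequeues):
  [1] u=0 | in ⊥ | out 0 | prev ⊥ | push {}
  [2] u=1 | in ⊤ | out ⊤ | prev − | push {}
  [3] u=2 | in ⊤ | out ⊤ | prev ⊥ | push {0}
  [4] u=3 | in ⊤ | out ⊤ | prev + | push {1,2}
  [5] u=4 | in ⊤ | out ⊤ | prev 0 | push {}
  [6] u=0 | in ⊤ | out 0 | ==
  [7] u=1 | in ⊤ | out ⊤ | ==
  [8] u=2 | in ⊤ | out ⊤ | ==

Converged values:
  [0] 0
  [1] ⊤
  [2] ⊤
  [3] ⊤
  [4] ⊤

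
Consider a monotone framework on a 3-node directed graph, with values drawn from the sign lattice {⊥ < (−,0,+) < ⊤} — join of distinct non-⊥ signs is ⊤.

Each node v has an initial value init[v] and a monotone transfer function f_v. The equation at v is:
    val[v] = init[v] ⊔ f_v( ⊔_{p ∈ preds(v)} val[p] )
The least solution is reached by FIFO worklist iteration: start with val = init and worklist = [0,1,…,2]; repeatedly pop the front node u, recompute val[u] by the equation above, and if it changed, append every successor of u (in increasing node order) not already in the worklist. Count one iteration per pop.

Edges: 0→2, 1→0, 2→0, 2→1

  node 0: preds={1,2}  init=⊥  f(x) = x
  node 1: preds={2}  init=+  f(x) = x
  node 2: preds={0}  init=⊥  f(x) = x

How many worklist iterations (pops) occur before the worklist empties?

5

Iteration log — 5 steps:
  step 1. node 0  ⊔preds=+  new=+  old=⊥  +wl: 
  step 2. node 1  ⊔preds=⊥  new=+  stable
  step 3. node 2  ⊔preds=+  new=+  old=⊥  +wl: 0,1
  step 4. node 0  ⊔preds=+  new=+  stable
  step 5. node 1  ⊔preds=+  new=+  stable

Least fixpoint reached:
  node 0: +
  node 1: +
  node 2: +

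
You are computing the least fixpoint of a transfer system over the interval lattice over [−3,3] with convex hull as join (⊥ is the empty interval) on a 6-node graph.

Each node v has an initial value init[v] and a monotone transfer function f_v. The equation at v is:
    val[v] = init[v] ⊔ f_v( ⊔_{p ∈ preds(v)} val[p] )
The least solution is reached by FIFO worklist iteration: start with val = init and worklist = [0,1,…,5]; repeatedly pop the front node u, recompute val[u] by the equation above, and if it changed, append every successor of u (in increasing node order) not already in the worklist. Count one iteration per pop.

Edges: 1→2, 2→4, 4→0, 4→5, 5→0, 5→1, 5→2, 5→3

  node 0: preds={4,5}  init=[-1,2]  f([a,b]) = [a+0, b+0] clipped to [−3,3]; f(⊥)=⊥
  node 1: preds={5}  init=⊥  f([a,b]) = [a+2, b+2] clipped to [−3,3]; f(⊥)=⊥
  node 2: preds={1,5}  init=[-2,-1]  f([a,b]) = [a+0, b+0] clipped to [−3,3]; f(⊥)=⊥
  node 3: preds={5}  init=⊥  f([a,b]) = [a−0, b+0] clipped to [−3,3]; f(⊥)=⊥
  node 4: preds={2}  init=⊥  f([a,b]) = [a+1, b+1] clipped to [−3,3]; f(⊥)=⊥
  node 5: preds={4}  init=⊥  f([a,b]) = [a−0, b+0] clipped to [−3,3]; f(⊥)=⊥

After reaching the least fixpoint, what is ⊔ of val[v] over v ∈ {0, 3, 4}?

Worklist (18 pops):
  #1 pop 0: in=⊥ → [-1,2] (no change)
  #2 pop 1: in=⊥ → ⊥ (no change)
  #3 pop 2: in=⊥ → [-2,-1] (no change)
  #4 pop 3: in=⊥ → ⊥ (no change)
  #5 pop 4: in=[-2,-1] → [-1,0] (was ⊥); enqueue [0]
  #6 pop 5: in=[-1,0] → [-1,0] (was ⊥); enqueue [1,2,3]
  #7 pop 0: in=[-1,0] → [-1,2] (no change)
  #8 pop 1: in=[-1,0] → [1,2] (was ⊥); enqueue []
  #9 pop 2: in=[-1,2] → [-2,2] (was [-2,-1]); enqueue [4]
  #10 pop 3: in=[-1,0] → [-1,0] (was ⊥); enqueue []
  #11 pop 4: in=[-2,2] → [-1,3] (was [-1,0]); enqueue [0,5]
  #12 pop 0: in=[-1,3] → [-1,3] (was [-1,2]); enqueue []
  #13 pop 5: in=[-1,3] → [-1,3] (was [-1,0]); enqueue [0,1,2,3]
  #14 pop 0: in=[-1,3] → [-1,3] (no change)
  #15 pop 1: in=[-1,3] → [1,3] (was [1,2]); enqueue []
  #16 pop 2: in=[-1,3] → [-2,3] (was [-2,2]); enqueue [4]
  #17 pop 3: in=[-1,3] → [-1,3] (was [-1,0]); enqueue []
  #18 pop 4: in=[-2,3] → [-1,3] (no change)

Fixpoint:
  val[0] = [-1,3]
  val[1] = [1,3]
  val[2] = [-2,3]
  val[3] = [-1,3]
  val[4] = [-1,3]
  val[5] = [-1,3]

[-1,3]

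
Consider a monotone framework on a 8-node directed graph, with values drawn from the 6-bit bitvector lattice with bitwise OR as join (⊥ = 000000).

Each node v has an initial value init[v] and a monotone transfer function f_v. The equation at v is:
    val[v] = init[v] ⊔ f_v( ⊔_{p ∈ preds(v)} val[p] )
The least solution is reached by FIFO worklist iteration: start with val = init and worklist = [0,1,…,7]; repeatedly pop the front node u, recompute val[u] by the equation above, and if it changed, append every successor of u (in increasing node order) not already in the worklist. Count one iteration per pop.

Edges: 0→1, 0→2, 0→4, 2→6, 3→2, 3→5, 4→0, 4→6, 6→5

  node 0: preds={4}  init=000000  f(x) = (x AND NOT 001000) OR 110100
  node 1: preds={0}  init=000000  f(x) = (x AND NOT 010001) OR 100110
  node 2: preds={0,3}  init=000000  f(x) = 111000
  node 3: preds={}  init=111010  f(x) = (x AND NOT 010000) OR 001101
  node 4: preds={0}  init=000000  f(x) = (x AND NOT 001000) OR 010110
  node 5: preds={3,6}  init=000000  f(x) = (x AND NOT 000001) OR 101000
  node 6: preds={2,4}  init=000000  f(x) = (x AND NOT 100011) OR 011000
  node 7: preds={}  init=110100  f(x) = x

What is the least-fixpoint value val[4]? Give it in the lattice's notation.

110110

Trace (14 dequeues):
  [1] u=0 | in 000000 | out 110100 | prev 000000 | push {}
  [2] u=1 | in 110100 | out 100110 | prev 000000 | push {}
  [3] u=2 | in 111110 | out 111000 | prev 000000 | push {}
  [4] u=3 | in 000000 | out 111111 | prev 111010 | push {2}
  [5] u=4 | in 110100 | out 110110 | prev 000000 | push {0}
  [6] u=5 | in 111111 | out 111110 | prev 000000 | push {}
  [7] u=6 | in 111110 | out 011100 | prev 000000 | push {5}
  [8] u=7 | in 000000 | out 110100 | ==
  [9] u=2 | in 111111 | out 111000 | ==
  [10] u=0 | in 110110 | out 110110 | prev 110100 | push {1,2,4}
  [11] u=5 | in 111111 | out 111110 | ==
  [12] u=1 | in 110110 | out 100110 | ==
  [13] u=2 | in 111111 | out 111000 | ==
  [14] u=4 | in 110110 | out 110110 | ==

Converged values:
  [0] 110110
  [1] 100110
  [2] 111000
  [3] 111111
  [4] 110110
  [5] 111110
  [6] 011100
  [7] 110100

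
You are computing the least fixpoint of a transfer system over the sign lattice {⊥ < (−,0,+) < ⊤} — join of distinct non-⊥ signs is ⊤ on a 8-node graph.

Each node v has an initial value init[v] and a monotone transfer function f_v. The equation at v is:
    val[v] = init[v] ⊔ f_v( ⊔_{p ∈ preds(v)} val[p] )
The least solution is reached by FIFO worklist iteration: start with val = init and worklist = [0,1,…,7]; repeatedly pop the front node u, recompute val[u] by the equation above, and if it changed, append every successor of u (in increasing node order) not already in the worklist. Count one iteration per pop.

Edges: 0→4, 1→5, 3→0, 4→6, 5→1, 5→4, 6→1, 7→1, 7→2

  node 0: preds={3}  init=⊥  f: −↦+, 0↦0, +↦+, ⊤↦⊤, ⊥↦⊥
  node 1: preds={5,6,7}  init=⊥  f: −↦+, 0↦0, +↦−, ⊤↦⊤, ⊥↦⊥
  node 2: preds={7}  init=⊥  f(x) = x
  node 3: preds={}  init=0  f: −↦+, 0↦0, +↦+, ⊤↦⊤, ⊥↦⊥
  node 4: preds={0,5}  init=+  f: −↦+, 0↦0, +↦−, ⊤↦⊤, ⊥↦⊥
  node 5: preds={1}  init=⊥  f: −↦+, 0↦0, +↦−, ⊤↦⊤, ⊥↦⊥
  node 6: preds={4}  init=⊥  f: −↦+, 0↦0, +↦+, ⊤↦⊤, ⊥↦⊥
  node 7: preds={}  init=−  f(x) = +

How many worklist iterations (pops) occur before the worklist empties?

14

Iteration log — 14 steps:
  step 1. node 0  ⊔preds=0  new=0  old=⊥  +wl: 
  step 2. node 1  ⊔preds=−  new=+  old=⊥  +wl: 
  step 3. node 2  ⊔preds=−  new=−  old=⊥  +wl: 
  step 4. node 3  ⊔preds=⊥  new=0  stable
  step 5. node 4  ⊔preds=0  new=⊤  old=+  +wl: 
  step 6. node 5  ⊔preds=+  new=−  old=⊥  +wl: 1,4
  step 7. node 6  ⊔preds=⊤  new=⊤  old=⊥  +wl: 
  step 8. node 7  ⊔preds=⊥  new=⊤  old=−  +wl: 2
  step 9. node 1  ⊔preds=⊤  new=⊤  old=+  +wl: 5
  step 10. node 4  ⊔preds=⊤  new=⊤  stable
  step 11. node 2  ⊔preds=⊤  new=⊤  old=−  +wl: 
  step 12. node 5  ⊔preds=⊤  new=⊤  old=−  +wl: 1,4
  step 13. node 1  ⊔preds=⊤  new=⊤  stable
  step 14. node 4  ⊔preds=⊤  new=⊤  stable

Least fixpoint reached:
  node 0: 0
  node 1: ⊤
  node 2: ⊤
  node 3: 0
  node 4: ⊤
  node 5: ⊤
  node 6: ⊤
  node 7: ⊤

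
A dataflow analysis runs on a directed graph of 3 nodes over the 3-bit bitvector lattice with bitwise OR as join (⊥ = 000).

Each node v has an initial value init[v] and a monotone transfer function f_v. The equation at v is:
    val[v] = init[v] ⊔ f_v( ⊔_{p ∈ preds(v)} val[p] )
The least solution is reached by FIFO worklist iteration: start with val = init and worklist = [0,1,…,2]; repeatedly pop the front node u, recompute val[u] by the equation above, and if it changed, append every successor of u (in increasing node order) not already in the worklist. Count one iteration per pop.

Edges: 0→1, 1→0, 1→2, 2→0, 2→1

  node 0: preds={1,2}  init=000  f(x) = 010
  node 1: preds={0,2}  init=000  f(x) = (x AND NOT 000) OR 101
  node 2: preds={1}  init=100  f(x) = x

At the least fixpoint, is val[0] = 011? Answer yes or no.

Trace (5 dequeues):
  [1] u=0 | in 100 | out 010 | prev 000 | push {}
  [2] u=1 | in 110 | out 111 | prev 000 | push {0}
  [3] u=2 | in 111 | out 111 | prev 100 | push {1}
  [4] u=0 | in 111 | out 010 | ==
  [5] u=1 | in 111 | out 111 | ==

Converged values:
  [0] 010
  [1] 111
  [2] 111

no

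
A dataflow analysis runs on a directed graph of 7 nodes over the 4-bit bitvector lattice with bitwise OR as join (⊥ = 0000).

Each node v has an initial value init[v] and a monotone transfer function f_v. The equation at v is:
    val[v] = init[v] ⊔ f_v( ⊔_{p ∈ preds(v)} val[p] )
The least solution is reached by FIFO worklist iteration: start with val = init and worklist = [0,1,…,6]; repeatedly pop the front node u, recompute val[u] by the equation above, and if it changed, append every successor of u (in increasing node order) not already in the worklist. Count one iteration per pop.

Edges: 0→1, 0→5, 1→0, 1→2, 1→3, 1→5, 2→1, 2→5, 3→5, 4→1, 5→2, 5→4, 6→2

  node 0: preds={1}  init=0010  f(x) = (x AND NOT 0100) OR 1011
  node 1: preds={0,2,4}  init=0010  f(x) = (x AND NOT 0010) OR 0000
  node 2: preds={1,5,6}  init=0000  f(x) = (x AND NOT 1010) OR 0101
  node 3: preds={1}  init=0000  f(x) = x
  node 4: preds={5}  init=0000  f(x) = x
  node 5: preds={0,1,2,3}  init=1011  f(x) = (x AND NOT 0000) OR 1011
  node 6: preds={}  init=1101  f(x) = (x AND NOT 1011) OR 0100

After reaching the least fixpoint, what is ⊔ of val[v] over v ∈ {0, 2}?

Worklist (15 pops):
  #1 pop 0: in=0010 → 1011 (was 0010); enqueue []
  #2 pop 1: in=1011 → 1011 (was 0010); enqueue [0]
  #3 pop 2: in=1111 → 0101 (was 0000); enqueue [1]
  #4 pop 3: in=1011 → 1011 (was 0000); enqueue []
  #5 pop 4: in=1011 → 1011 (was 0000); enqueue []
  #6 pop 5: in=1111 → 1111 (was 1011); enqueue [2,4]
  #7 pop 6: in=0000 → 1101 (no change)
  #8 pop 0: in=1011 → 1011 (no change)
  #9 pop 1: in=1111 → 1111 (was 1011); enqueue [0,3,5]
  #10 pop 2: in=1111 → 0101 (no change)
  #11 pop 4: in=1111 → 1111 (was 1011); enqueue [1]
  #12 pop 0: in=1111 → 1011 (no change)
  #13 pop 3: in=1111 → 1111 (was 1011); enqueue []
  #14 pop 5: in=1111 → 1111 (no change)
  #15 pop 1: in=1111 → 1111 (no change)

Fixpoint:
  val[0] = 1011
  val[1] = 1111
  val[2] = 0101
  val[3] = 1111
  val[4] = 1111
  val[5] = 1111
  val[6] = 1101

1111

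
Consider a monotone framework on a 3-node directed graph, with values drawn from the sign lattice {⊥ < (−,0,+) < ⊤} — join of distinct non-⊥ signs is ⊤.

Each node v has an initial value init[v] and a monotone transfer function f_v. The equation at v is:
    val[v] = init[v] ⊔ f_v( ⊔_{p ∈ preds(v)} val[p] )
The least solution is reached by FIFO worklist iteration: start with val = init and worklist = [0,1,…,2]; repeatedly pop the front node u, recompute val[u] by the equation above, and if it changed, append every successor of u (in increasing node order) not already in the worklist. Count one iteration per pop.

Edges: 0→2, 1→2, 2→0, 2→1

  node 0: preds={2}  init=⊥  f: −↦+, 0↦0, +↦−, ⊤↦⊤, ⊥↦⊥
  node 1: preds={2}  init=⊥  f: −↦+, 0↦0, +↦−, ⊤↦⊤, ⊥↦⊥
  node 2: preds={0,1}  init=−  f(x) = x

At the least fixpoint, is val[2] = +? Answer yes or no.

Iteration log — 6 steps:
  step 1. node 0  ⊔preds=−  new=+  old=⊥  +wl: 
  step 2. node 1  ⊔preds=−  new=+  old=⊥  +wl: 
  step 3. node 2  ⊔preds=+  new=⊤  old=−  +wl: 0,1
  step 4. node 0  ⊔preds=⊤  new=⊤  old=+  +wl: 2
  step 5. node 1  ⊔preds=⊤  new=⊤  old=+  +wl: 
  step 6. node 2  ⊔preds=⊤  new=⊤  stable

Least fixpoint reached:
  node 0: ⊤
  node 1: ⊤
  node 2: ⊤

no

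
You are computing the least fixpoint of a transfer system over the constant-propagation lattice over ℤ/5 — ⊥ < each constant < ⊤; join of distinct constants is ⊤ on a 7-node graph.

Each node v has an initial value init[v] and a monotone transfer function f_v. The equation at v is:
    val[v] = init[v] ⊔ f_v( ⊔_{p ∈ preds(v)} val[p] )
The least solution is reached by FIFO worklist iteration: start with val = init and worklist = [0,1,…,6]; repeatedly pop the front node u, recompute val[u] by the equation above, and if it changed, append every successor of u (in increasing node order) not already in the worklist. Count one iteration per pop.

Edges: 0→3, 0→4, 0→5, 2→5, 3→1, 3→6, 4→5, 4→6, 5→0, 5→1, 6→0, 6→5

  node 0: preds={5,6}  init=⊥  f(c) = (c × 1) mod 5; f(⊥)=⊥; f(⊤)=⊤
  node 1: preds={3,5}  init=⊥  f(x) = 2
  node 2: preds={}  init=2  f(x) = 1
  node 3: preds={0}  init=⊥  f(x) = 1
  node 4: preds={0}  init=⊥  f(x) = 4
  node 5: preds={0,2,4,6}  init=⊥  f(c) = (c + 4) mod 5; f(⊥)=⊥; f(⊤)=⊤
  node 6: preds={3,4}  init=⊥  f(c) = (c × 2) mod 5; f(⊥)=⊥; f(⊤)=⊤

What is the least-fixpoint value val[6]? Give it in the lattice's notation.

Iteration log — 12 steps:
  step 1. node 0  ⊔preds=⊥  new=⊥  stable
  step 2. node 1  ⊔preds=⊥  new=2  old=⊥  +wl: 
  step 3. node 2  ⊔preds=⊥  new=⊤  old=2  +wl: 
  step 4. node 3  ⊔preds=⊥  new=1  old=⊥  +wl: 1
  step 5. node 4  ⊔preds=⊥  new=4  old=⊥  +wl: 
  step 6. node 5  ⊔preds=⊤  new=⊤  old=⊥  +wl: 0
  step 7. node 6  ⊔preds=⊤  new=⊤  old=⊥  +wl: 5
  step 8. node 1  ⊔preds=⊤  new=2  stable
  step 9. node 0  ⊔preds=⊤  new=⊤  old=⊥  +wl: 3,4
  step 10. node 5  ⊔preds=⊤  new=⊤  stable
  step 11. node 3  ⊔preds=⊤  new=1  stable
  step 12. node 4  ⊔preds=⊤  new=4  stable

Least fixpoint reached:
  node 0: ⊤
  node 1: 2
  node 2: ⊤
  node 3: 1
  node 4: 4
  node 5: ⊤
  node 6: ⊤

⊤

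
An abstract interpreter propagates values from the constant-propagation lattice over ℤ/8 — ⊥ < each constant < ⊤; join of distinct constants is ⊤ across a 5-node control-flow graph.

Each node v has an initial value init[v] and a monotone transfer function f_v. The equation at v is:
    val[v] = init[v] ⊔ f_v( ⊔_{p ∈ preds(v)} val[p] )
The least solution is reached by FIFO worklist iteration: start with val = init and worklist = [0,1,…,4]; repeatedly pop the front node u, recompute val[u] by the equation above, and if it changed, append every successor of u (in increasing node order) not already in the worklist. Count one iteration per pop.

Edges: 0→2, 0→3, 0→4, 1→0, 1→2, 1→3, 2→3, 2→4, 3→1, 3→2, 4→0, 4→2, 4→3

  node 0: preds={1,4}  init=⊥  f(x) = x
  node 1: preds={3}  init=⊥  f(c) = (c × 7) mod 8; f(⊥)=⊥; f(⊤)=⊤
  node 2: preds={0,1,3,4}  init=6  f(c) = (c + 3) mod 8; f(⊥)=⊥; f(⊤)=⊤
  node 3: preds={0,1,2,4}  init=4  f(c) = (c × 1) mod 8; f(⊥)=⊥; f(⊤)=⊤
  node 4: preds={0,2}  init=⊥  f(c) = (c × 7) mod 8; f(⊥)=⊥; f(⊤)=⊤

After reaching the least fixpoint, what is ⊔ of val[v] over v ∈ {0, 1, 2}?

Trace (11 dequeues):
  [1] u=0 | in ⊥ | out ⊥ | ==
  [2] u=1 | in 4 | out 4 | prev ⊥ | push {0}
  [3] u=2 | in 4 | out ⊤ | prev 6 | push {}
  [4] u=3 | in ⊤ | out ⊤ | prev 4 | push {1,2}
  [5] u=4 | in ⊤ | out ⊤ | prev ⊥ | push {3}
  [6] u=0 | in ⊤ | out ⊤ | prev ⊥ | push {4}
  [7] u=1 | in ⊤ | out ⊤ | prev 4 | push {0}
  [8] u=2 | in ⊤ | out ⊤ | ==
  [9] u=3 | in ⊤ | out ⊤ | ==
  [10] u=4 | in ⊤ | out ⊤ | ==
  [11] u=0 | in ⊤ | out ⊤ | ==

Converged values:
  [0] ⊤
  [1] ⊤
  [2] ⊤
  [3] ⊤
  [4] ⊤

⊤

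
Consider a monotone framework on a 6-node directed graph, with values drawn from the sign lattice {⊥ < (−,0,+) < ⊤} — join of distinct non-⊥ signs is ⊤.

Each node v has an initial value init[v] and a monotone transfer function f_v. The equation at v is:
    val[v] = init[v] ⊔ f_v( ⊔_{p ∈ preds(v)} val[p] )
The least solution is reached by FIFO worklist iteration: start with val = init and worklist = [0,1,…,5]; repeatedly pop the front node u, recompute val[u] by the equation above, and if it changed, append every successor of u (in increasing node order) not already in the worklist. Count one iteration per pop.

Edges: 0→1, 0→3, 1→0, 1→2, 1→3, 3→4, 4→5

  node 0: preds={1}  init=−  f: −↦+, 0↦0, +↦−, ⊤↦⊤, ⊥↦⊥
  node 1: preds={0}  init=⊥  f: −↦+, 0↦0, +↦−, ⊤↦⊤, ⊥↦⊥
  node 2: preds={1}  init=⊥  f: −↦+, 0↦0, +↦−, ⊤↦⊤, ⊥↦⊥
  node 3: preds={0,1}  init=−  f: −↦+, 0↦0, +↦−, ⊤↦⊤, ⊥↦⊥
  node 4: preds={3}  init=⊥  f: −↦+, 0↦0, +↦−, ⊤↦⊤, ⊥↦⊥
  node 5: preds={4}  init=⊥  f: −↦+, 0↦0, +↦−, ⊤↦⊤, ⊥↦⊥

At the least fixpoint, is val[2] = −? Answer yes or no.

yes

Iteration log — 7 steps:
  step 1. node 0  ⊔preds=⊥  new=−  stable
  step 2. node 1  ⊔preds=−  new=+  old=⊥  +wl: 0
  step 3. node 2  ⊔preds=+  new=−  old=⊥  +wl: 
  step 4. node 3  ⊔preds=⊤  new=⊤  old=−  +wl: 
  step 5. node 4  ⊔preds=⊤  new=⊤  old=⊥  +wl: 
  step 6. node 5  ⊔preds=⊤  new=⊤  old=⊥  +wl: 
  step 7. node 0  ⊔preds=+  new=−  stable

Least fixpoint reached:
  node 0: −
  node 1: +
  node 2: −
  node 3: ⊤
  node 4: ⊤
  node 5: ⊤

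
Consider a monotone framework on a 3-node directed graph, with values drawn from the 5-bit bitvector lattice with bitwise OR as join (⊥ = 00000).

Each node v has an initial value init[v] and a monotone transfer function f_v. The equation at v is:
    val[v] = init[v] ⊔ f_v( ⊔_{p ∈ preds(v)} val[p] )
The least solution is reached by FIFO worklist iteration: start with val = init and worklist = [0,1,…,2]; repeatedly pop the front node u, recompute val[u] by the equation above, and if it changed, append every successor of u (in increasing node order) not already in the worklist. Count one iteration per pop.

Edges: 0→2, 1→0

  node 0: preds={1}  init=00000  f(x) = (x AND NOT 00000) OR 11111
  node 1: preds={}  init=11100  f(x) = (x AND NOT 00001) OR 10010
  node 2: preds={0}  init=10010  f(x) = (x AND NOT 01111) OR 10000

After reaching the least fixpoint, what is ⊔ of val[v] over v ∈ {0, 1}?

11111

Iteration log — 4 steps:
  step 1. node 0  ⊔preds=11100  new=11111  old=00000  +wl: 
  step 2. node 1  ⊔preds=00000  new=11110  old=11100  +wl: 0
  step 3. node 2  ⊔preds=11111  new=10010  stable
  step 4. node 0  ⊔preds=11110  new=11111  stable

Least fixpoint reached:
  node 0: 11111
  node 1: 11110
  node 2: 10010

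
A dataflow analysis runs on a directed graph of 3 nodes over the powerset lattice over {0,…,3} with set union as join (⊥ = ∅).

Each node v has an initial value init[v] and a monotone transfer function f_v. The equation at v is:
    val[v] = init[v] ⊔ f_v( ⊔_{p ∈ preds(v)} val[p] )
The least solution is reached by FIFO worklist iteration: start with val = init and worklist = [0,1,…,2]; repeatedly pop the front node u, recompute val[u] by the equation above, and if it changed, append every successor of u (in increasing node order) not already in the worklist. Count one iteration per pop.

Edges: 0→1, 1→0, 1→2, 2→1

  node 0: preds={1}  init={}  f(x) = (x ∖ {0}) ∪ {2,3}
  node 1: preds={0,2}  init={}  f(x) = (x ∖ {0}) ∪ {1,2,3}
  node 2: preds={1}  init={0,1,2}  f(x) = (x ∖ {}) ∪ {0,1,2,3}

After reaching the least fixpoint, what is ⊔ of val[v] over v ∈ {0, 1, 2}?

Iteration log — 5 steps:
  step 1. node 0  ⊔preds={}  new={2,3}  old={}  +wl: 
  step 2. node 1  ⊔preds={0,1,2,3}  new={1,2,3}  old={}  +wl: 0
  step 3. node 2  ⊔preds={1,2,3}  new={0,1,2,3}  old={0,1,2}  +wl: 1
  step 4. node 0  ⊔preds={1,2,3}  new={1,2,3}  old={2,3}  +wl: 
  step 5. node 1  ⊔preds={0,1,2,3}  new={1,2,3}  stable

Least fixpoint reached:
  node 0: {1,2,3}
  node 1: {1,2,3}
  node 2: {0,1,2,3}

{0,1,2,3}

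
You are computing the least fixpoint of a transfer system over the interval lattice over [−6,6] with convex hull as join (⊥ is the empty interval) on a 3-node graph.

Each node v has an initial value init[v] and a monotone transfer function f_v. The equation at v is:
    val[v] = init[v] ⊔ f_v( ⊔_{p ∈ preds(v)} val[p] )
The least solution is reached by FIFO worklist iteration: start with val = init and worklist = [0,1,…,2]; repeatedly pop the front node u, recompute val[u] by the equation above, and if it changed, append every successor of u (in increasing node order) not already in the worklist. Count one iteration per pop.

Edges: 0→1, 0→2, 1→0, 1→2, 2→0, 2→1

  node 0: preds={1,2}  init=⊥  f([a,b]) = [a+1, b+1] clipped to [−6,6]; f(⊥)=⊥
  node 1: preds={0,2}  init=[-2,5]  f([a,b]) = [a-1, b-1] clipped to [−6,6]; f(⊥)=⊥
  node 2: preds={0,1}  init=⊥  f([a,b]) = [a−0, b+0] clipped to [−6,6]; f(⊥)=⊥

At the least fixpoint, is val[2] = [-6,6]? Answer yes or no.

Worklist (18 pops):
  #1 pop 0: in=[-2,5] → [-1,6] (was ⊥); enqueue []
  #2 pop 1: in=[-1,6] → [-2,5] (no change)
  #3 pop 2: in=[-2,6] → [-2,6] (was ⊥); enqueue [0,1]
  #4 pop 0: in=[-2,6] → [-1,6] (no change)
  #5 pop 1: in=[-2,6] → [-3,5] (was [-2,5]); enqueue [0,2]
  #6 pop 0: in=[-3,6] → [-2,6] (was [-1,6]); enqueue [1]
  #7 pop 2: in=[-3,6] → [-3,6] (was [-2,6]); enqueue [0]
  #8 pop 1: in=[-3,6] → [-4,5] (was [-3,5]); enqueue [2]
  #9 pop 0: in=[-4,6] → [-3,6] (was [-2,6]); enqueue [1]
  #10 pop 2: in=[-4,6] → [-4,6] (was [-3,6]); enqueue [0]
  #11 pop 1: in=[-4,6] → [-5,5] (was [-4,5]); enqueue [2]
  #12 pop 0: in=[-5,6] → [-4,6] (was [-3,6]); enqueue [1]
  #13 pop 2: in=[-5,6] → [-5,6] (was [-4,6]); enqueue [0]
  #14 pop 1: in=[-5,6] → [-6,5] (was [-5,5]); enqueue [2]
  #15 pop 0: in=[-6,6] → [-5,6] (was [-4,6]); enqueue [1]
  #16 pop 2: in=[-6,6] → [-6,6] (was [-5,6]); enqueue [0]
  #17 pop 1: in=[-6,6] → [-6,5] (no change)
  #18 pop 0: in=[-6,6] → [-5,6] (no change)

Fixpoint:
  val[0] = [-5,6]
  val[1] = [-6,5]
  val[2] = [-6,6]

yes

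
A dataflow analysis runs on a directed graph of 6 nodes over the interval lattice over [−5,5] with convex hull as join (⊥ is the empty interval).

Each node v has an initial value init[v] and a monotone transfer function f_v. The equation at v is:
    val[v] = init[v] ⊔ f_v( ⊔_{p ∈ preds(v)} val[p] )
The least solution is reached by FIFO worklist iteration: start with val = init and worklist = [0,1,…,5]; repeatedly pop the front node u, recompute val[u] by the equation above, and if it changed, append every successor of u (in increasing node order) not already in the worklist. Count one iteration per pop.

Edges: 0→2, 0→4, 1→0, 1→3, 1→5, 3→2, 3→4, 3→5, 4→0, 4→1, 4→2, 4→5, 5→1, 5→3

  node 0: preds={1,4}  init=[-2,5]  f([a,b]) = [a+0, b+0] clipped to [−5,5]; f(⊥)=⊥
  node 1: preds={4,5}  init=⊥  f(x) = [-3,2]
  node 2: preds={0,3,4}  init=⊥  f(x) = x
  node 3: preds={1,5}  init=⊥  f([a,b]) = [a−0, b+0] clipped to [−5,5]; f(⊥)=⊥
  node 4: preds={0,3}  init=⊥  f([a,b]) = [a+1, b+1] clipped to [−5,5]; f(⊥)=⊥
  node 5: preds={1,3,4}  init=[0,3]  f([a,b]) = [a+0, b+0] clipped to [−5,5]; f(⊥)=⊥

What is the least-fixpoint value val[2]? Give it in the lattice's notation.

Worklist (13 pops):
  #1 pop 0: in=⊥ → [-2,5] (no change)
  #2 pop 1: in=[0,3] → [-3,2] (was ⊥); enqueue [0]
  #3 pop 2: in=[-2,5] → [-2,5] (was ⊥); enqueue []
  #4 pop 3: in=[-3,3] → [-3,3] (was ⊥); enqueue [2]
  #5 pop 4: in=[-3,5] → [-2,5] (was ⊥); enqueue [1]
  #6 pop 5: in=[-3,5] → [-3,5] (was [0,3]); enqueue [3]
  #7 pop 0: in=[-3,5] → [-3,5] (was [-2,5]); enqueue [4]
  #8 pop 2: in=[-3,5] → [-3,5] (was [-2,5]); enqueue []
  #9 pop 1: in=[-3,5] → [-3,2] (no change)
  #10 pop 3: in=[-3,5] → [-3,5] (was [-3,3]); enqueue [2,5]
  #11 pop 4: in=[-3,5] → [-2,5] (no change)
  #12 pop 2: in=[-3,5] → [-3,5] (no change)
  #13 pop 5: in=[-3,5] → [-3,5] (no change)

Fixpoint:
  val[0] = [-3,5]
  val[1] = [-3,2]
  val[2] = [-3,5]
  val[3] = [-3,5]
  val[4] = [-2,5]
  val[5] = [-3,5]

[-3,5]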